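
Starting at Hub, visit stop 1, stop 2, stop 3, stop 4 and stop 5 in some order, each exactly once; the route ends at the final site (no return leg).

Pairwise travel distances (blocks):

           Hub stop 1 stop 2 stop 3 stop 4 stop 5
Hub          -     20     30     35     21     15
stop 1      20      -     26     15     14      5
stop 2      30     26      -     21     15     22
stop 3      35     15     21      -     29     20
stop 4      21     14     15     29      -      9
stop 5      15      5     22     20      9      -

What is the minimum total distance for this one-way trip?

There are 5! = 120 possible orderings.
Hub - stop 1 - stop 2 - stop 3 - stop 4 - stop 5: 20+26+21+29+9 = 105
Hub - stop 1 - stop 2 - stop 3 - stop 5 - stop 4: 20+26+21+20+9 = 96
Hub - stop 1 - stop 2 - stop 4 - stop 3 - stop 5: 20+26+15+29+20 = 110
Hub - stop 1 - stop 2 - stop 4 - stop 5 - stop 3: 20+26+15+9+20 = 90
Hub - stop 1 - stop 2 - stop 5 - stop 3 - stop 4: 20+26+22+20+29 = 117
Hub - stop 1 - stop 2 - stop 5 - stop 4 - stop 3: 20+26+22+9+29 = 106
Hub - stop 1 - stop 3 - stop 2 - stop 4 - stop 5: 20+15+21+15+9 = 80
Hub - stop 1 - stop 3 - stop 2 - stop 5 - stop 4: 20+15+21+22+9 = 87
Hub - stop 1 - stop 3 - stop 4 - stop 2 - stop 5: 20+15+29+15+22 = 101
Hub - stop 1 - stop 3 - stop 4 - stop 5 - stop 2: 20+15+29+9+22 = 95
Hub - stop 1 - stop 3 - stop 5 - stop 2 - stop 4: 20+15+20+22+15 = 92
Hub - stop 1 - stop 3 - stop 5 - stop 4 - stop 2: 20+15+20+9+15 = 79
Hub - stop 1 - stop 4 - stop 2 - stop 3 - stop 5: 20+14+15+21+20 = 90
Hub - stop 1 - stop 4 - stop 2 - stop 5 - stop 3: 20+14+15+22+20 = 91
… (106 more)
Hub - stop 1 - stop 5 - stop 4 - stop 2 - stop 3: 20+5+9+15+21 = 70  ← best
The minimum is 70.
One shortest path: Hub → stop 1 → stop 5 → stop 4 → stop 2 → stop 3.

70 blocks — the minimum one-way total.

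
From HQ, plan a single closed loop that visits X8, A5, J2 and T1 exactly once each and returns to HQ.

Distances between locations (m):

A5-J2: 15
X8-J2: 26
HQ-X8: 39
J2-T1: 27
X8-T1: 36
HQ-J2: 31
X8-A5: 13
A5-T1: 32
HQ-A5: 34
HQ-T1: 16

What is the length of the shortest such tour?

110 m — the shortest possible round trip.

HQ - X8 - A5 - J2 - T1 - HQ: 39+13+15+27+16 = 110
HQ - X8 - A5 - T1 - J2 - HQ: 39+13+32+27+31 = 142
HQ - X8 - J2 - A5 - T1 - HQ: 39+26+15+32+16 = 128
HQ - X8 - J2 - T1 - A5 - HQ: 39+26+27+32+34 = 158
HQ - X8 - T1 - A5 - J2 - HQ: 39+36+32+15+31 = 153
HQ - X8 - T1 - J2 - A5 - HQ: 39+36+27+15+34 = 151
HQ - A5 - X8 - J2 - T1 - HQ: 34+13+26+27+16 = 116
HQ - A5 - X8 - T1 - J2 - HQ: 34+13+36+27+31 = 141
HQ - A5 - J2 - X8 - T1 - HQ: 34+15+26+36+16 = 127
HQ - A5 - T1 - X8 - J2 - HQ: 34+32+36+26+31 = 159
HQ - J2 - X8 - A5 - T1 - HQ: 31+26+13+32+16 = 118
HQ - J2 - A5 - X8 - T1 - HQ: 31+15+13+36+16 = 111
The minimum is 110.
One optimal route: HQ → X8 → A5 → J2 → T1 → HQ (or its reverse).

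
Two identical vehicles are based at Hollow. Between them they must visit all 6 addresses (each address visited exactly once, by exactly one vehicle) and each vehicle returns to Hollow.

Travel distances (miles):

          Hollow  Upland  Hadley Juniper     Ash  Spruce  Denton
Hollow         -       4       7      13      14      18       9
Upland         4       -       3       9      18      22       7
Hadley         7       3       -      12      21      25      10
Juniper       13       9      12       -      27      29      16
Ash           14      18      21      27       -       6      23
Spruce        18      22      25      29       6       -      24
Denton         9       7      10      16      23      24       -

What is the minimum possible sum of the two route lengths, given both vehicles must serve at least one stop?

Check every non-empty split of the stops between the two vehicles; for each half take its own optimal tour:
  {Upland} + {Hadley, Juniper, Ash, Spruce, Denton}: 8 + 79 = 87
  {Hadley} + {Upland, Juniper, Ash, Spruce, Denton}: 14 + 73 = 87
  {Upland, Hadley} + {Juniper, Ash, Spruce, Denton}: 14 + 73 = 87
  {Juniper} + {Upland, Hadley, Ash, Spruce, Denton}: 26 + 61 = 87
  {Upland, Juniper} + {Hadley, Ash, Spruce, Denton}: 26 + 61 = 87
  {Hadley, Juniper} + {Upland, Ash, Spruce, Denton}: 32 + 55 = 87
  … (31 splits in total)
  {Ash, Spruce} + {Upland, Hadley, Juniper, Denton}: 38 + 44 = 82  ← best
Best: vehicle 1 Hollow → Ash → Spruce → Hollow = 38; vehicle 2 Hollow → Upland → Hadley → Juniper → Denton → Hollow = 44; combined 82.

82 miles — the smallest possible combined total.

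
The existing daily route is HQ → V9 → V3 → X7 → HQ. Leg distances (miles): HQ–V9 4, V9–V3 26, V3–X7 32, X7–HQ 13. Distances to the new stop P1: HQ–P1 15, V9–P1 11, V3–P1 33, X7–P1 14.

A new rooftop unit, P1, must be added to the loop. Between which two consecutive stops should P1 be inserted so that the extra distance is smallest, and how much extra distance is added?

Insertion cost between consecutive stops i–j is d(i,P1) + d(P1,j) − d(i,j):
  between HQ and V9: 15 + 11 − 4 = 22
  between V9 and V3: 11 + 33 − 26 = 18
  between V3 and X7: 33 + 14 − 32 = 15
  between X7 and HQ: 14 + 15 − 13 = 16
Cheapest insertion is between V3 and X7, adding 15.
New total = 75 + 15 = 90.

+15 miles — insert P1 between V3 and X7.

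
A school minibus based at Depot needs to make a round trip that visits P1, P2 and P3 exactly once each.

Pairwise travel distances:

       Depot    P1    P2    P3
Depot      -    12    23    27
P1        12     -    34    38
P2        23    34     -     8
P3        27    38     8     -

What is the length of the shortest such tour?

There are 3 distinct closed tours to check (reversals are equivalent).
Depot → P1 → P2 → P3 → Depot: 12+34+8+27 = 81
Depot → P1 → P3 → P2 → Depot: 12+38+8+23 = 81
Depot → P2 → P1 → P3 → Depot: 23+34+38+27 = 122
The minimum is 81.
One optimal route: Depot → P1 → P2 → P3 → Depot (or its reverse).

81 — the shortest possible round trip.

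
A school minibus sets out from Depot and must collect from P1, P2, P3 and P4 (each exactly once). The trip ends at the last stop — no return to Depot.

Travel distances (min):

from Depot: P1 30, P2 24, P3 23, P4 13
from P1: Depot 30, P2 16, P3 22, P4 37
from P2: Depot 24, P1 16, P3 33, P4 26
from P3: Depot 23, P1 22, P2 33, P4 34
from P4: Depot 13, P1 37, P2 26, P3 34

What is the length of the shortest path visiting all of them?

77 min — the minimum one-way total.

There are 4! = 24 possible orderings.
Depot - P1 - P2 - P3 - P4: 30+16+33+34 = 113
Depot - P1 - P2 - P4 - P3: 30+16+26+34 = 106
Depot - P1 - P3 - P2 - P4: 30+22+33+26 = 111
Depot - P1 - P3 - P4 - P2: 30+22+34+26 = 112
Depot - P1 - P4 - P2 - P3: 30+37+26+33 = 126
Depot - P1 - P4 - P3 - P2: 30+37+34+33 = 134
Depot - P2 - P1 - P3 - P4: 24+16+22+34 = 96
Depot - P2 - P1 - P4 - P3: 24+16+37+34 = 111
Depot - P2 - P3 - P1 - P4: 24+33+22+37 = 116
Depot - P2 - P3 - P4 - P1: 24+33+34+37 = 128
Depot - P2 - P4 - P1 - P3: 24+26+37+22 = 109
Depot - P2 - P4 - P3 - P1: 24+26+34+22 = 106
Depot - P3 - P1 - P2 - P4: 23+22+16+26 = 87
Depot - P3 - P1 - P4 - P2: 23+22+37+26 = 108
… (10 more)
Depot - P4 - P2 - P1 - P3: 13+26+16+22 = 77  ← best
The minimum is 77.
One shortest path: Depot → P4 → P2 → P1 → P3.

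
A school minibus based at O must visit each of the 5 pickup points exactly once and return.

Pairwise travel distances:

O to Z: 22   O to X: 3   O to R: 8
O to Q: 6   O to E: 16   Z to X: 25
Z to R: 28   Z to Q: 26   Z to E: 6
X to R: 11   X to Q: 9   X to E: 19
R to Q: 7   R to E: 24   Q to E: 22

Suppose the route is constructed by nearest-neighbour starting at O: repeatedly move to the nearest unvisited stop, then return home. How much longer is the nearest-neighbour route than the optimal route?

The nearest-neighbour route is 2 longer than optimal.

O: X=3, Q=6, R=8, E=16, Z=22 ⇒ X
X: Q=9, R=11, E=19, Z=25 ⇒ Q
Q: R=7, E=22, Z=26 ⇒ R
R: E=24, Z=28 ⇒ E
E: Z=6 ⇒ Z
NN route O → X → Q → R → E → Z → O costs 71.
Optimal: O → X → R → Q → Z → E → O costs 69 (by enumerating all 60 distinct tours).
Excess = 71 − 69 = 2.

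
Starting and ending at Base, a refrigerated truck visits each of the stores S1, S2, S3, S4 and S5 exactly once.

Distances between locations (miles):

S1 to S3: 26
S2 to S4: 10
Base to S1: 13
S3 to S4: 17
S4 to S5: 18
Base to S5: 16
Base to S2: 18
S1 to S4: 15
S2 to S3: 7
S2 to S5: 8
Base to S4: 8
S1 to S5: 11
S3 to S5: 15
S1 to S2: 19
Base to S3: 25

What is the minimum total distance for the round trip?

There are 60 distinct closed tours to check (reversals are equivalent).
Base - S1 - S2 - S3 - S4 - S5 - Base: 13+19+7+17+18+16 = 90
Base - S1 - S2 - S3 - S5 - S4 - Base: 13+19+7+15+18+8 = 80
Base - S1 - S2 - S4 - S3 - S5 - Base: 13+19+10+17+15+16 = 90
Base - S1 - S2 - S4 - S5 - S3 - Base: 13+19+10+18+15+25 = 100
Base - S1 - S2 - S5 - S3 - S4 - Base: 13+19+8+15+17+8 = 80
Base - S1 - S2 - S5 - S4 - S3 - Base: 13+19+8+18+17+25 = 100
Base - S1 - S3 - S2 - S4 - S5 - Base: 13+26+7+10+18+16 = 90
Base - S1 - S3 - S2 - S5 - S4 - Base: 13+26+7+8+18+8 = 80
Base - S1 - S3 - S4 - S2 - S5 - Base: 13+26+17+10+8+16 = 90
Base - S1 - S3 - S4 - S5 - S2 - Base: 13+26+17+18+8+18 = 100
Base - S1 - S3 - S5 - S2 - S4 - Base: 13+26+15+8+10+8 = 80
Base - S1 - S3 - S5 - S4 - S2 - Base: 13+26+15+18+10+18 = 100
Base - S1 - S4 - S2 - S3 - S5 - Base: 13+15+10+7+15+16 = 76
Base - S1 - S4 - S2 - S5 - S3 - Base: 13+15+10+8+15+25 = 86
… (46 more)
Base - S1 - S5 - S2 - S3 - S4 - Base: 13+11+8+7+17+8 = 64  ← best
The minimum is 64.
One optimal route: Base → S1 → S5 → S2 → S3 → S4 → Base (or its reverse).

64 miles — the shortest possible round trip.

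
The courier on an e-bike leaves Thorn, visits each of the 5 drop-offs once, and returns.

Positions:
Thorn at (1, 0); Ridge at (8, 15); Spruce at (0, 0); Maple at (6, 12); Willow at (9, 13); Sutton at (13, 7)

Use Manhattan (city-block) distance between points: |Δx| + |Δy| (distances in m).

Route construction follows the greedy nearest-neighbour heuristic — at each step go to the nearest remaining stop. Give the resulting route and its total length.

Total distance 58 m via the nearest-neighbour route Thorn → Spruce → Maple → Willow → Ridge → Sutton → Thorn.

Thorn → [Spruce:1 / Maple:17 / Sutton:19 / Willow:21 / Ridge:22] → Spruce (1)
Spruce → [Maple:18 / Sutton:20 / Willow:22 / Ridge:23] → Maple (18)
Maple → [Willow:4 / Ridge:5 / Sutton:12] → Willow (4)
Willow → [Ridge:3 / Sutton:10] → Ridge (3)
Ridge → [Sutton:13] → Sutton (13)
Return Sutton→Thorn: 19.
Total = 1 + 18 + 4 + 3 + 13 + 19 = 58.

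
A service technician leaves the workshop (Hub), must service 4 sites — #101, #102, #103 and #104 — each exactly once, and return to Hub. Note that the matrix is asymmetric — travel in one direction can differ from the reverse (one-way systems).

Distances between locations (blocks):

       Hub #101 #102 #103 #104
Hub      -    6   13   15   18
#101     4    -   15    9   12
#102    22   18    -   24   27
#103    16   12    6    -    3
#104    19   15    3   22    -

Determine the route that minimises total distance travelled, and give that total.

43 blocks — the shortest possible round trip.

Hub→#101→#102→#103→#104→Hub: 6+15+24+3+19 = 67
Hub→#101→#102→#104→#103→Hub: 6+15+27+22+16 = 86
Hub→#101→#103→#102→#104→Hub: 6+9+6+27+19 = 67
Hub→#101→#103→#104→#102→Hub: 6+9+3+3+22 = 43
Hub→#101→#104→#102→#103→Hub: 6+12+3+24+16 = 61
Hub→#101→#104→#103→#102→Hub: 6+12+22+6+22 = 68
Hub→#102→#101→#103→#104→Hub: 13+18+9+3+19 = 62
Hub→#102→#101→#104→#103→Hub: 13+18+12+22+16 = 81
Hub→#102→#103→#101→#104→Hub: 13+24+12+12+19 = 80
Hub→#102→#103→#104→#101→Hub: 13+24+3+15+4 = 59
Hub→#102→#104→#101→#103→Hub: 13+27+15+9+16 = 80
Hub→#102→#104→#103→#101→Hub: 13+27+22+12+4 = 78
Hub→#103→#101→#102→#104→Hub: 15+12+15+27+19 = 88
Hub→#103→#101→#104→#102→Hub: 15+12+12+3+22 = 64
… (10 more)
The minimum is 43.
One optimal route: Hub → #101 → #103 → #104 → #102 → Hub.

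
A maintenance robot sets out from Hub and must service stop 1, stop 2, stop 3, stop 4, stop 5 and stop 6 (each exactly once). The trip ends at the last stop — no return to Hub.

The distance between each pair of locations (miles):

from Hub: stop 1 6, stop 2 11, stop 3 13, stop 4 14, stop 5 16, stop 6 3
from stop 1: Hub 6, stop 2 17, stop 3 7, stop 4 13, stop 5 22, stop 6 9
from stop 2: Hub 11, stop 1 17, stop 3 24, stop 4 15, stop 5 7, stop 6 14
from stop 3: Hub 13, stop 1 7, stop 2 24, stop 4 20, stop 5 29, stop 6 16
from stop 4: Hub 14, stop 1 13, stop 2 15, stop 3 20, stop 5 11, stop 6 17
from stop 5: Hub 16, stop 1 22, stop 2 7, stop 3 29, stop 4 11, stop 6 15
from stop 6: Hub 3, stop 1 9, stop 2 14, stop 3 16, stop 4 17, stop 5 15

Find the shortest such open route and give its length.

There are 6! = 720 possible orderings.
Hub→stop 1→stop 2→stop 3→stop 4→stop 5→stop 6: 6+17+24+20+11+15 = 93
Hub→stop 1→stop 2→stop 3→stop 4→stop 6→stop 5: 6+17+24+20+17+15 = 99
Hub→stop 1→stop 2→stop 3→stop 5→stop 4→stop 6: 6+17+24+29+11+17 = 104
Hub→stop 1→stop 2→stop 3→stop 5→stop 6→stop 4: 6+17+24+29+15+17 = 108
Hub→stop 1→stop 2→stop 3→stop 6→stop 4→stop 5: 6+17+24+16+17+11 = 91
Hub→stop 1→stop 2→stop 3→stop 6→stop 5→stop 4: 6+17+24+16+15+11 = 89
Hub→stop 1→stop 2→stop 4→stop 3→stop 5→stop 6: 6+17+15+20+29+15 = 102
Hub→stop 1→stop 2→stop 4→stop 3→stop 6→stop 5: 6+17+15+20+16+15 = 89
… (712 more)
Hub→stop 6→stop 2→stop 5→stop 4→stop 1→stop 3: 3+14+7+11+13+7 = 55  ← best
The minimum is 55.
One shortest path: Hub → stop 6 → stop 2 → stop 5 → stop 4 → stop 1 → stop 3.

Shortest open route: 55 miles.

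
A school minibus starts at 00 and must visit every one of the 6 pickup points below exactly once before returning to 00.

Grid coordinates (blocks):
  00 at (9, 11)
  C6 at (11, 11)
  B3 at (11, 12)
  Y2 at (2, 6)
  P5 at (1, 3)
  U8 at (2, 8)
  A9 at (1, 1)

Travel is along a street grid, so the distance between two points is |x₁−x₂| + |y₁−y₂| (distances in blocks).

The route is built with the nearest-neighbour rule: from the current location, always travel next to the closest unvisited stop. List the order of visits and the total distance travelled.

Total distance 42 blocks via the nearest-neighbour route 00 → C6 → B3 → U8 → Y2 → P5 → A9 → 00.

From 00: distances to unvisited — C6=2, B3=3, U8=10, Y2=12, P5=16, A9=18. Nearest is C6 (2).
From C6: distances to unvisited — B3=1, U8=12, Y2=14, P5=18, A9=20. Nearest is B3 (1).
From B3: distances to unvisited — U8=13, Y2=15, P5=19, A9=21. Nearest is U8 (13).
From U8: distances to unvisited — Y2=2, P5=6, A9=8. Nearest is Y2 (2).
From Y2: distances to unvisited — P5=4, A9=6. Nearest is P5 (4).
From P5: distances to unvisited — A9=2. Nearest is A9 (2).
Return A9→00: 18.
Total = 2 + 1 + 13 + 2 + 4 + 2 + 18 = 42.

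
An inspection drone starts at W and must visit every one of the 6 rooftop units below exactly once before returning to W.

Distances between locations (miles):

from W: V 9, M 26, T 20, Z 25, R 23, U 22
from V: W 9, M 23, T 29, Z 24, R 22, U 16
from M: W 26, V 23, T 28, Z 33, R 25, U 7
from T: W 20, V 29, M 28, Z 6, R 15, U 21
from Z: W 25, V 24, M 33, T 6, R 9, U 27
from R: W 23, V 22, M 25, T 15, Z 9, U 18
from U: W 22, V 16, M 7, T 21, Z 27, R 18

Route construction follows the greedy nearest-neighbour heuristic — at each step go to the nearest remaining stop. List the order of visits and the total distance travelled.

At W the remaining stops are V 9, T 20, U 22, R 23, Z 25, M 26; go to V.
At V the remaining stops are U 16, R 22, M 23, Z 24, T 29; go to U.
At U the remaining stops are M 7, R 18, T 21, Z 27; go to M.
At M the remaining stops are R 25, T 28, Z 33; go to R.
At R the remaining stops are Z 9, T 15; go to Z.
At Z the remaining stops are T 6; go to T.
Return T→W: 20.
Total = 9 + 16 + 7 + 25 + 9 + 6 + 20 = 92.

92 miles along W → V → U → M → R → Z → T → W.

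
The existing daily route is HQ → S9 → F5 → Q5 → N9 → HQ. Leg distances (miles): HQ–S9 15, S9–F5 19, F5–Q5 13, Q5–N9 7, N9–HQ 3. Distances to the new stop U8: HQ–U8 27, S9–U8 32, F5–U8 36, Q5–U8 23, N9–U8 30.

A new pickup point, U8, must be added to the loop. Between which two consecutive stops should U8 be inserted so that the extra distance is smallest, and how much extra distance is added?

Insertion cost between consecutive stops i–j is d(i,U8) + d(U8,j) − d(i,j):
  between HQ and S9: 27 + 32 − 15 = 44
  between S9 and F5: 32 + 36 − 19 = 49
  between F5 and Q5: 36 + 23 − 13 = 46
  between Q5 and N9: 23 + 30 − 7 = 46
  between N9 and HQ: 30 + 27 − 3 = 54
Cheapest insertion is between HQ and S9, adding 44.
New total = 57 + 44 = 101.

Minimum extra distance: 44 miles, inserting U8 between HQ and S9.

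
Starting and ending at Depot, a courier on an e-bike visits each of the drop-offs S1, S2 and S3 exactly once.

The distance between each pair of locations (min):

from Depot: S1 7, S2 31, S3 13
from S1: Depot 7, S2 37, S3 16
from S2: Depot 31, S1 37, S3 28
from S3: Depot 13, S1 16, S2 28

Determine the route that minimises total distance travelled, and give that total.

Shortest round trip = 82 min.

Depot - S1 - S2 - S3 - Depot: 7+37+28+13 = 85
Depot - S1 - S3 - S2 - Depot: 7+16+28+31 = 82
Depot - S2 - S1 - S3 - Depot: 31+37+16+13 = 97
The minimum is 82.
One optimal route: Depot → S1 → S3 → S2 → Depot (or its reverse).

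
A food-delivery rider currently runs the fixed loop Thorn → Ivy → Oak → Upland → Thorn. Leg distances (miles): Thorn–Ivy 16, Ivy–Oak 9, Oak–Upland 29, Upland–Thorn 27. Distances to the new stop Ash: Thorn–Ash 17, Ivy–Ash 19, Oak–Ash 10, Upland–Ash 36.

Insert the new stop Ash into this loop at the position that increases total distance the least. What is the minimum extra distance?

Insertion cost between consecutive stops i–j is d(i,Ash) + d(Ash,j) − d(i,j):
  between Thorn and Ivy: 17 + 19 − 16 = 20
  between Ivy and Oak: 19 + 10 − 9 = 20
  between Oak and Upland: 10 + 36 − 29 = 17
  between Upland and Thorn: 36 + 17 − 27 = 26
Cheapest insertion is between Oak and Upland, adding 17.
New total = 81 + 17 = 98.

+17 miles — insert Ash between Oak and Upland.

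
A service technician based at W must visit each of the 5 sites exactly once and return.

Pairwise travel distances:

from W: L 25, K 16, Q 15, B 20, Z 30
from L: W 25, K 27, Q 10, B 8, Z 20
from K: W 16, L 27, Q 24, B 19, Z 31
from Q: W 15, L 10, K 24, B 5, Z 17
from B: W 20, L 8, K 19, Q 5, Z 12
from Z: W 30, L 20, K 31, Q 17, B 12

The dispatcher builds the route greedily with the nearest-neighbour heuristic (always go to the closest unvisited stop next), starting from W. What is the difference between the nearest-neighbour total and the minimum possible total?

From W: Q=15, K=16, B=20, L=25, Z=30 → choose Q (15).
From Q: B=5, L=10, Z=17, K=24 → choose B (5).
From B: L=8, Z=12, K=19 → choose L (8).
From L: Z=20, K=27 → choose Z (20).
From Z: K=31 → choose K (31).
NN route W → Q → B → L → Z → K → W costs 95.
Optimal: W → K → B → Z → L → Q → W costs 92 (by enumerating all 60 distinct tours).
Excess = 95 − 92 = 3.

The nearest-neighbour route is 3 longer than optimal.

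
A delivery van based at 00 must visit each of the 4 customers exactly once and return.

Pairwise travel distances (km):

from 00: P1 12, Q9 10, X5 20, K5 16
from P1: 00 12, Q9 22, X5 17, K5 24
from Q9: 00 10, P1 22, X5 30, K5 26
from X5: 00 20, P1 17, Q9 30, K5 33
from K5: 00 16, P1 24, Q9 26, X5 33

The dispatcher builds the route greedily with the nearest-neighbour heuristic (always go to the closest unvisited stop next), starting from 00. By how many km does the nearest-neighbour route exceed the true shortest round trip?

Excess over optimum: 1 km.

00: Q9=10, P1=12, K5=16, X5=20 ⇒ Q9
Q9: P1=22, K5=26, X5=30 ⇒ P1
P1: X5=17, K5=24 ⇒ X5
X5: K5=33 ⇒ K5
NN route 00 → Q9 → P1 → X5 → K5 → 00 costs 98.
Optimal: 00 → Q9 → X5 → P1 → K5 → 00 costs 97 (by enumerating all 12 distinct tours).
Excess = 98 − 97 = 1.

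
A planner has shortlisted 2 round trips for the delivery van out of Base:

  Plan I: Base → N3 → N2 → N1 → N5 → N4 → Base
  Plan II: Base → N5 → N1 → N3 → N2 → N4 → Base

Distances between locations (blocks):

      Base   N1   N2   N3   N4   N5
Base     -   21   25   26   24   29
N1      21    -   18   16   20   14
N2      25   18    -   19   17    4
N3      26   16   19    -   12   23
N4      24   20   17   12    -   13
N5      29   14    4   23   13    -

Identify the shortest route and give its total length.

Plan I: 26 + 19 + 18 + 14 + 13 + 24 = 114
Plan II: 29 + 14 + 16 + 19 + 17 + 24 = 119

114 blocks — Plan I is the shortest.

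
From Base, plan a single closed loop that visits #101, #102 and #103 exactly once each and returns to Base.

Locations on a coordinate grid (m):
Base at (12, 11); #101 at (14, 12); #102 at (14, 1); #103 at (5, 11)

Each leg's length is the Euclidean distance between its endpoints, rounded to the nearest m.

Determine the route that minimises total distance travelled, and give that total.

There are 3 distinct closed tours to check (reversals are equivalent).
Base→#101→#102→#103→Base: 2+11+13+7 = 33
Base→#101→#103→#102→Base: 2+9+13+10 = 34
Base→#102→#101→#103→Base: 10+11+9+7 = 37
The minimum is 33.
One optimal route: Base → #101 → #102 → #103 → Base (or its reverse).

33 m — the shortest possible round trip.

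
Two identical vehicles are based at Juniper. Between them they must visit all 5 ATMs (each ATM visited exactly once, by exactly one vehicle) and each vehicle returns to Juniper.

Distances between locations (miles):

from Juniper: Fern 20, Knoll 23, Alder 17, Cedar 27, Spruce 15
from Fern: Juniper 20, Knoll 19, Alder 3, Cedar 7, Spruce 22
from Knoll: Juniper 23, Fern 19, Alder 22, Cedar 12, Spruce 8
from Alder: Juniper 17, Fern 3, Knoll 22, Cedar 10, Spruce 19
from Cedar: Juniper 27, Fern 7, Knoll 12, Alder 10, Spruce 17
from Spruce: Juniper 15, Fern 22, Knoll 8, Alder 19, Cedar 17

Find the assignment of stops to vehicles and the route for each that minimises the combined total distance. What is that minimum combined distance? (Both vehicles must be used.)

Minimum combined distance: 92 miles.

Try each way of splitting the stops between the two vehicles (each non-empty) and, for each split, find the best tour for each vehicle:
  {Fern} + {Knoll, Alder, Cedar, Spruce}: 40 + 62 = 102
  {Knoll} + {Fern, Alder, Cedar, Spruce}: 46 + 59 = 105
  {Fern, Knoll} + {Alder, Cedar, Spruce}: 62 + 59 = 121
  {Alder} + {Fern, Knoll, Cedar, Spruce}: 34 + 62 = 96
  {Fern, Alder} + {Knoll, Cedar, Spruce}: 40 + 62 = 102
  {Knoll, Alder} + {Fern, Cedar, Spruce}: 62 + 59 = 121
  … (15 splits in total)
  {Fern, Knoll, Alder, Cedar} + {Spruce}: 62 + 30 = 92  ← best
Best: vehicle 1 Juniper → Knoll → Cedar → Fern → Alder → Juniper = 62; vehicle 2 Juniper → Spruce → Juniper = 30; combined 92.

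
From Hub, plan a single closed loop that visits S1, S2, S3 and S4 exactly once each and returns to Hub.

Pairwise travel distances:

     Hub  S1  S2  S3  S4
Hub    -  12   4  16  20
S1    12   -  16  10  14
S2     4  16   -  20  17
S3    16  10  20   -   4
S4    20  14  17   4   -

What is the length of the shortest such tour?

Hub→S1→S2→S3→S4→Hub: 12+16+20+4+20 = 72
Hub→S1→S2→S4→S3→Hub: 12+16+17+4+16 = 65
Hub→S1→S3→S2→S4→Hub: 12+10+20+17+20 = 79
Hub→S1→S3→S4→S2→Hub: 12+10+4+17+4 = 47
Hub→S1→S4→S2→S3→Hub: 12+14+17+20+16 = 79
Hub→S1→S4→S3→S2→Hub: 12+14+4+20+4 = 54
Hub→S2→S1→S3→S4→Hub: 4+16+10+4+20 = 54
Hub→S2→S1→S4→S3→Hub: 4+16+14+4+16 = 54
Hub→S2→S3→S1→S4→Hub: 4+20+10+14+20 = 68
Hub→S2→S4→S1→S3→Hub: 4+17+14+10+16 = 61
Hub→S3→S1→S2→S4→Hub: 16+10+16+17+20 = 79
Hub→S3→S2→S1→S4→Hub: 16+20+16+14+20 = 86
The minimum is 47.
One optimal route: Hub → S1 → S3 → S4 → S2 → Hub (or its reverse).

Shortest round trip = 47.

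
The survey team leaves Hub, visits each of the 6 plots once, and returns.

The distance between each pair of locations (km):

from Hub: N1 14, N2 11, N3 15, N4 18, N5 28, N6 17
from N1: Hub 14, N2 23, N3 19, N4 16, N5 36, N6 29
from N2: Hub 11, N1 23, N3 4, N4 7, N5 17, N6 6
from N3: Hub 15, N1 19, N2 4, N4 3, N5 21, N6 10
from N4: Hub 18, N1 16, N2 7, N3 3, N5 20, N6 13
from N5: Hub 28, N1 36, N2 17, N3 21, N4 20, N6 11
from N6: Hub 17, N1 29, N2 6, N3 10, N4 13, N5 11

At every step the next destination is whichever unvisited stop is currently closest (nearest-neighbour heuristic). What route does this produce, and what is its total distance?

From Hub: distances to unvisited — N2=11, N1=14, N3=15, N6=17, N4=18, N5=28. Nearest is N2 (11).
From N2: distances to unvisited — N3=4, N6=6, N4=7, N5=17, N1=23. Nearest is N3 (4).
From N3: distances to unvisited — N4=3, N6=10, N1=19, N5=21. Nearest is N4 (3).
From N4: distances to unvisited — N6=13, N1=16, N5=20. Nearest is N6 (13).
From N6: distances to unvisited — N5=11, N1=29. Nearest is N5 (11).
From N5: distances to unvisited — N1=36. Nearest is N1 (36).
Return N1→Hub: 14.
Total = 11 + 4 + 3 + 13 + 11 + 36 + 14 = 92.

Total distance 92 km via the nearest-neighbour route Hub → N2 → N3 → N4 → N6 → N5 → N1 → Hub.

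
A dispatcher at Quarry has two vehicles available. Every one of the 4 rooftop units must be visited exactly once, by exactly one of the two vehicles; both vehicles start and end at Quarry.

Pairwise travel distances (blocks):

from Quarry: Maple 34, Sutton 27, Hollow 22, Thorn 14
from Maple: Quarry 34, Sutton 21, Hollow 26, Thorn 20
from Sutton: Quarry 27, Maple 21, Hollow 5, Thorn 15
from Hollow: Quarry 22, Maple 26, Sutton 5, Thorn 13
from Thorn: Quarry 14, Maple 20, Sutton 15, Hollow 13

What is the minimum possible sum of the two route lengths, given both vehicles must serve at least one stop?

110 blocks — the smallest possible combined total.

There are 2^3 − 1 = 7 ways to divide the 4 stops into two non-empty groups. For each, the best each vehicle can do is its own shortest tour through its group:
  {Maple} + {Sutton, Hollow, Thorn}: 68 + 56 = 124
  {Sutton} + {Maple, Hollow, Thorn}: 54 + 82 = 136
  {Maple, Sutton} + {Hollow, Thorn}: 82 + 49 = 131
  {Hollow} + {Maple, Sutton, Thorn}: 44 + 82 = 126
  {Maple, Hollow} + {Sutton, Thorn}: 82 + 56 = 138
  {Sutton, Hollow} + {Maple, Thorn}: 54 + 68 = 122
  … (7 splits in total)
  {Maple, Sutton, Hollow} + {Thorn}: 82 + 28 = 110  ← best
Best: vehicle 1 Quarry → Maple → Sutton → Hollow → Quarry = 82; vehicle 2 Quarry → Thorn → Quarry = 28; combined 110.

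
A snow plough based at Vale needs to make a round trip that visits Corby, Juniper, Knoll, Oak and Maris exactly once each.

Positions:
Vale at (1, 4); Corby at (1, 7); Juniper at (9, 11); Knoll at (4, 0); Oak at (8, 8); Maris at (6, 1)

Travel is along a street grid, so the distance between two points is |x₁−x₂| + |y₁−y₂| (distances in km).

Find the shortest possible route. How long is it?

There are 60 distinct closed tours to check (reversals are equivalent).
Vale - Corby - Juniper - Knoll - Oak - Maris - Vale: 3+12+16+12+9+8 = 60
Vale - Corby - Juniper - Knoll - Maris - Oak - Vale: 3+12+16+3+9+11 = 54
Vale - Corby - Juniper - Oak - Knoll - Maris - Vale: 3+12+4+12+3+8 = 42
Vale - Corby - Juniper - Oak - Maris - Knoll - Vale: 3+12+4+9+3+7 = 38
Vale - Corby - Juniper - Maris - Knoll - Oak - Vale: 3+12+13+3+12+11 = 54
Vale - Corby - Juniper - Maris - Oak - Knoll - Vale: 3+12+13+9+12+7 = 56
Vale - Corby - Knoll - Juniper - Oak - Maris - Vale: 3+10+16+4+9+8 = 50
Vale - Corby - Knoll - Juniper - Maris - Oak - Vale: 3+10+16+13+9+11 = 62
Vale - Corby - Knoll - Oak - Juniper - Maris - Vale: 3+10+12+4+13+8 = 50
Vale - Corby - Knoll - Oak - Maris - Juniper - Vale: 3+10+12+9+13+15 = 62
Vale - Corby - Knoll - Maris - Juniper - Oak - Vale: 3+10+3+13+4+11 = 44
Vale - Corby - Knoll - Maris - Oak - Juniper - Vale: 3+10+3+9+4+15 = 44
Vale - Corby - Oak - Juniper - Knoll - Maris - Vale: 3+8+4+16+3+8 = 42
Vale - Corby - Oak - Juniper - Maris - Knoll - Vale: 3+8+4+13+3+7 = 38
… (46 more)
The minimum is 38.
One optimal route: Vale → Corby → Juniper → Oak → Maris → Knoll → Vale (or its reverse).

38 km — the shortest possible round trip.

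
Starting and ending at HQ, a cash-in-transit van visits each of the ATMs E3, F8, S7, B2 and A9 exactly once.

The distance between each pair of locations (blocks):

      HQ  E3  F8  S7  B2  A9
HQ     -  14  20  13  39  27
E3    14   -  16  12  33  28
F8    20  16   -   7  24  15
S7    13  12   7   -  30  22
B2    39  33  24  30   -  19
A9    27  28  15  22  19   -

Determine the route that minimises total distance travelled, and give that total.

There are 60 distinct closed tours to check (reversals are equivalent).
HQ - E3 - F8 - S7 - B2 - A9 - HQ: 14+16+7+30+19+27 = 113
HQ - E3 - F8 - S7 - A9 - B2 - HQ: 14+16+7+22+19+39 = 117
HQ - E3 - F8 - B2 - S7 - A9 - HQ: 14+16+24+30+22+27 = 133
HQ - E3 - F8 - B2 - A9 - S7 - HQ: 14+16+24+19+22+13 = 108
HQ - E3 - F8 - A9 - S7 - B2 - HQ: 14+16+15+22+30+39 = 136
HQ - E3 - F8 - A9 - B2 - S7 - HQ: 14+16+15+19+30+13 = 107
HQ - E3 - S7 - F8 - B2 - A9 - HQ: 14+12+7+24+19+27 = 103
HQ - E3 - S7 - F8 - A9 - B2 - HQ: 14+12+7+15+19+39 = 106
HQ - E3 - S7 - B2 - F8 - A9 - HQ: 14+12+30+24+15+27 = 122
HQ - E3 - S7 - B2 - A9 - F8 - HQ: 14+12+30+19+15+20 = 110
HQ - E3 - S7 - A9 - F8 - B2 - HQ: 14+12+22+15+24+39 = 126
HQ - E3 - S7 - A9 - B2 - F8 - HQ: 14+12+22+19+24+20 = 111
HQ - E3 - B2 - F8 - S7 - A9 - HQ: 14+33+24+7+22+27 = 127
HQ - E3 - B2 - F8 - A9 - S7 - HQ: 14+33+24+15+22+13 = 121
… (46 more)
HQ - E3 - B2 - A9 - F8 - S7 - HQ: 14+33+19+15+7+13 = 101  ← best
The minimum is 101.
One optimal route: HQ → E3 → B2 → A9 → F8 → S7 → HQ (or its reverse).

Minimum total distance: 101 blocks.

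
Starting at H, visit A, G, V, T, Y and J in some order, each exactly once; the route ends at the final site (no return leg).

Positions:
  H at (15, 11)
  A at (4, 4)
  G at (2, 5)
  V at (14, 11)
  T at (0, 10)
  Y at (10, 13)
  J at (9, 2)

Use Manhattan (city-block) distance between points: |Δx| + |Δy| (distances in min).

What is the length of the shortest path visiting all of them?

Minimum one-way distance = 36 min.

There are 6! = 720 possible orderings.
H→A→G→V→T→Y→J: 18+3+18+15+13+12 = 79
H→A→G→V→T→J→Y: 18+3+18+15+17+12 = 83
H→A→G→V→Y→T→J: 18+3+18+6+13+17 = 75
H→A→G→V→Y→J→T: 18+3+18+6+12+17 = 74
H→A→G→V→J→T→Y: 18+3+18+14+17+13 = 83
H→A→G→V→J→Y→T: 18+3+18+14+12+13 = 78
H→A→G→T→V→Y→J: 18+3+7+15+6+12 = 61
H→A→G→T→V→J→Y: 18+3+7+15+14+12 = 69
… (712 more)
H→V→Y→J→A→G→T: 1+6+12+7+3+7 = 36  ← best
The minimum is 36.
One shortest path: H → V → Y → J → A → G → T.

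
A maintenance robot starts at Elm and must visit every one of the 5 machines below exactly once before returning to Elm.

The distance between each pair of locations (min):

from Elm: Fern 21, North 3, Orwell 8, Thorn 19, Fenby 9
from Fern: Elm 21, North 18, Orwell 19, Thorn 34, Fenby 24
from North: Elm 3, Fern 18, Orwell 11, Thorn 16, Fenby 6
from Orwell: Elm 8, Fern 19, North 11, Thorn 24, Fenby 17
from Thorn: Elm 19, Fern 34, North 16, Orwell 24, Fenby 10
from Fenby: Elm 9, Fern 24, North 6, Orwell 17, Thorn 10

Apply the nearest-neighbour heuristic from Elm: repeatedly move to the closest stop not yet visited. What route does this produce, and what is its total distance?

83 min along Elm → North → Fenby → Thorn → Orwell → Fern → Elm.

From Elm: distances to unvisited — North=3, Orwell=8, Fenby=9, Thorn=19, Fern=21. Nearest is North (3).
From North: distances to unvisited — Fenby=6, Orwell=11, Thorn=16, Fern=18. Nearest is Fenby (6).
From Fenby: distances to unvisited — Thorn=10, Orwell=17, Fern=24. Nearest is Thorn (10).
From Thorn: distances to unvisited — Orwell=24, Fern=34. Nearest is Orwell (24).
From Orwell: distances to unvisited — Fern=19. Nearest is Fern (19).
Return Fern→Elm: 21.
Total = 3 + 6 + 10 + 24 + 19 + 21 = 83.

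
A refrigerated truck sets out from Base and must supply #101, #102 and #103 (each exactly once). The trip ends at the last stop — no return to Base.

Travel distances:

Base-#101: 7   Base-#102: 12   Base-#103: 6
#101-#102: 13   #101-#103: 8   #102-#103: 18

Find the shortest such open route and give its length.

Shortest open route: 27.

There are 3! = 6 possible orderings.
Base - #101 - #102 - #103: 7+13+18 = 38
Base - #101 - #103 - #102: 7+8+18 = 33
Base - #102 - #101 - #103: 12+13+8 = 33
Base - #102 - #103 - #101: 12+18+8 = 38
Base - #103 - #101 - #102: 6+8+13 = 27
Base - #103 - #102 - #101: 6+18+13 = 37
The minimum is 27.
One shortest path: Base → #103 → #101 → #102.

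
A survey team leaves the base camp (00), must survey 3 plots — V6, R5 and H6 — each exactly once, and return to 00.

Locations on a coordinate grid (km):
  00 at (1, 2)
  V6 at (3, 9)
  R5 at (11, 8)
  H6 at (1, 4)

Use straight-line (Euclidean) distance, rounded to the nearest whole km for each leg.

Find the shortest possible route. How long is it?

Shortest round trip = 27 km.

There are 3 distinct closed tours to check (reversals are equivalent).
00 → V6 → R5 → H6 → 00: 7+8+11+2 = 28
00 → V6 → H6 → R5 → 00: 7+5+11+12 = 35
00 → R5 → V6 → H6 → 00: 12+8+5+2 = 27
The minimum is 27.
One optimal route: 00 → R5 → V6 → H6 → 00 (or its reverse).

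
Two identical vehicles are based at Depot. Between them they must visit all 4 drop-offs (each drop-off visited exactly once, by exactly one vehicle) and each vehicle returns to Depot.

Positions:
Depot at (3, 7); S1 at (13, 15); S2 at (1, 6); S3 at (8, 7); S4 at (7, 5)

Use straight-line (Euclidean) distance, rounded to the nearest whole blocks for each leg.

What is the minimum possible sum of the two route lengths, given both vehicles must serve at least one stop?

Minimum combined distance: 32 blocks.

Check every non-empty split of the stops between the two vehicles; for each half take its own optimal tour:
  {S1} + {S2, S3, S4}: 26 + 15 = 41
  {S2} + {S1, S3, S4}: 4 + 28 = 32
  {S1, S2} + {S3, S4}: 30 + 11 = 41
  {S3} + {S1, S2, S4}: 10 + 33 = 43
  {S1, S3} + {S2, S4}: 27 + 12 = 39
  {S2, S3} + {S1, S4}: 14 + 29 = 43
  … (7 splits in total)
Best: vehicle 1 Depot → S2 → Depot = 4; vehicle 2 Depot → S1 → S3 → S4 → Depot = 28; combined 32.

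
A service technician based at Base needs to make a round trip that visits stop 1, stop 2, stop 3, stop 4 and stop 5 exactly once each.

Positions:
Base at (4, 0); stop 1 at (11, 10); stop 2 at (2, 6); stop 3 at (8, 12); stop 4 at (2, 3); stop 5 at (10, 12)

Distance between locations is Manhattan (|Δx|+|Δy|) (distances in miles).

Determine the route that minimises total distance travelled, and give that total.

Minimum total distance: 42 miles.

With 5 stops there are 5!/2 = 60 distinct round trips (a route and its reverse cost the same).
Base-stop 1-stop 2-stop 3-stop 4-stop 5-Base: 17+13+12+15+17+18 = 92
Base-stop 1-stop 2-stop 3-stop 5-stop 4-Base: 17+13+12+2+17+5 = 66
Base-stop 1-stop 2-stop 4-stop 3-stop 5-Base: 17+13+3+15+2+18 = 68
Base-stop 1-stop 2-stop 4-stop 5-stop 3-Base: 17+13+3+17+2+16 = 68
Base-stop 1-stop 2-stop 5-stop 3-stop 4-Base: 17+13+14+2+15+5 = 66
Base-stop 1-stop 2-stop 5-stop 4-stop 3-Base: 17+13+14+17+15+16 = 92
Base-stop 1-stop 3-stop 2-stop 4-stop 5-Base: 17+5+12+3+17+18 = 72
Base-stop 1-stop 3-stop 2-stop 5-stop 4-Base: 17+5+12+14+17+5 = 70
Base-stop 1-stop 3-stop 4-stop 2-stop 5-Base: 17+5+15+3+14+18 = 72
Base-stop 1-stop 3-stop 4-stop 5-stop 2-Base: 17+5+15+17+14+8 = 76
Base-stop 1-stop 3-stop 5-stop 2-stop 4-Base: 17+5+2+14+3+5 = 46
Base-stop 1-stop 3-stop 5-stop 4-stop 2-Base: 17+5+2+17+3+8 = 52
Base-stop 1-stop 4-stop 2-stop 3-stop 5-Base: 17+16+3+12+2+18 = 68
Base-stop 1-stop 4-stop 2-stop 5-stop 3-Base: 17+16+3+14+2+16 = 68
… (46 more)
Base-stop 1-stop 5-stop 3-stop 2-stop 4-Base: 17+3+2+12+3+5 = 42  ← best
The minimum is 42.
One optimal route: Base → stop 1 → stop 5 → stop 3 → stop 2 → stop 4 → Base (or its reverse).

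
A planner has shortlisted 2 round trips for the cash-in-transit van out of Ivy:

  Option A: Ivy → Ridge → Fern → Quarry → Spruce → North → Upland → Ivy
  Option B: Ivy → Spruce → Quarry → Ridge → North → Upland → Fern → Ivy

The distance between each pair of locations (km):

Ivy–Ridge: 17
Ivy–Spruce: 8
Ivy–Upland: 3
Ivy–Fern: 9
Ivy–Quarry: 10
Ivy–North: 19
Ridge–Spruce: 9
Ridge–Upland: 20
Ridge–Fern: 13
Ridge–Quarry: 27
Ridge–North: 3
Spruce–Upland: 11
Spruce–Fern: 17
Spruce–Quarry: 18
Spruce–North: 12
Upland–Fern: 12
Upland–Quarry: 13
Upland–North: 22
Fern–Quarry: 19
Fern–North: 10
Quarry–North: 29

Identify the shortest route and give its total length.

Option A: 17 + 13 + 19 + 18 + 12 + 22 + 3 = 104
Option B: 8 + 18 + 27 + 3 + 22 + 12 + 9 = 99

Shortest is Option B, total 99 km.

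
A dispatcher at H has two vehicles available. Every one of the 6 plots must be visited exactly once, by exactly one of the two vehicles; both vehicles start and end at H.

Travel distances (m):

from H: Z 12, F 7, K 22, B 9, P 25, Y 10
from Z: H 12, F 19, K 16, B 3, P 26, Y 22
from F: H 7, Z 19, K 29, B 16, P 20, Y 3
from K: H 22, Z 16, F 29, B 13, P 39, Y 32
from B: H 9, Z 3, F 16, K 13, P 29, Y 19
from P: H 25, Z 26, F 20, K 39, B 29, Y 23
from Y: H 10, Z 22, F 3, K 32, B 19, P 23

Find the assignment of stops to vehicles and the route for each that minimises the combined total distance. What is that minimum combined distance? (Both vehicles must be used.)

Try each way of splitting the stops between the two vehicles (each non-empty) and, for each split, find the best tour for each vehicle:
  {Z} + {F, K, B, P, Y}: 24 + 94 = 118
  {F} + {Z, K, B, P, Y}: 14 + 97 = 111
  {Z, F} + {K, B, P, Y}: 38 + 94 = 132
  {K} + {Z, F, B, P, Y}: 44 + 71 = 115
  {Z, K} + {F, B, P, Y}: 50 + 71 = 121
  {F, K} + {Z, B, P, Y}: 58 + 71 = 129
  … (31 splits in total)
  {Z, K, B} + {F, P, Y}: 50 + 58 = 108  ← best
Best: vehicle 1 H → Z → K → B → H = 50; vehicle 2 H → F → Y → P → H = 58; combined 108.

108 m — the smallest possible combined total.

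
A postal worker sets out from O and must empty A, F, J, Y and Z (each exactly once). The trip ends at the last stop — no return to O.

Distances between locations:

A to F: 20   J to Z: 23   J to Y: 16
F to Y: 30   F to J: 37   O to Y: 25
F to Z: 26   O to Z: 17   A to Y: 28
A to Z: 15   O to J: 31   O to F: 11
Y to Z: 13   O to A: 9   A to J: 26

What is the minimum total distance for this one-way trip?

Minimum one-way distance = 75.

There are 5! = 120 possible orderings.
O→A→F→J→Y→Z: 9+20+37+16+13 = 95
O→A→F→J→Z→Y: 9+20+37+23+13 = 102
O→A→F→Y→J→Z: 9+20+30+16+23 = 98
O→A→F→Y→Z→J: 9+20+30+13+23 = 95
O→A→F→Z→J→Y: 9+20+26+23+16 = 94
O→A→F→Z→Y→J: 9+20+26+13+16 = 84
O→A→J→F→Y→Z: 9+26+37+30+13 = 115
O→A→J→F→Z→Y: 9+26+37+26+13 = 111
O→A→J→Y→F→Z: 9+26+16+30+26 = 107
O→A→J→Y→Z→F: 9+26+16+13+26 = 90
O→A→J→Z→F→Y: 9+26+23+26+30 = 114
O→A→J→Z→Y→F: 9+26+23+13+30 = 101
O→A→Y→F→J→Z: 9+28+30+37+23 = 127
O→A→Y→F→Z→J: 9+28+30+26+23 = 116
… (106 more)
O→F→A→Z→Y→J: 11+20+15+13+16 = 75  ← best
The minimum is 75.
One shortest path: O → F → A → Z → Y → J.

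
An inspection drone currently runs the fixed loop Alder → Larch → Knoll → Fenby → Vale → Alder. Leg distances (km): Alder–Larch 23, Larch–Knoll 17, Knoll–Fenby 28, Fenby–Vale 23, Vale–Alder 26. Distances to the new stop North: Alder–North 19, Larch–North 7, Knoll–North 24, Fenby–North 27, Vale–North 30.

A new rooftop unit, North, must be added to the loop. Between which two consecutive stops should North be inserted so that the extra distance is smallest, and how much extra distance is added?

Adding 3 km by placing North on the Alder–Larch leg.

Insertion cost between consecutive stops i–j is d(i,North) + d(North,j) − d(i,j):
  between Alder and Larch: 19 + 7 − 23 = 3
  between Larch and Knoll: 7 + 24 − 17 = 14
  between Knoll and Fenby: 24 + 27 − 28 = 23
  between Fenby and Vale: 27 + 30 − 23 = 34
  between Vale and Alder: 30 + 19 − 26 = 23
Cheapest insertion is between Alder and Larch, adding 3.
New total = 117 + 3 = 120.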